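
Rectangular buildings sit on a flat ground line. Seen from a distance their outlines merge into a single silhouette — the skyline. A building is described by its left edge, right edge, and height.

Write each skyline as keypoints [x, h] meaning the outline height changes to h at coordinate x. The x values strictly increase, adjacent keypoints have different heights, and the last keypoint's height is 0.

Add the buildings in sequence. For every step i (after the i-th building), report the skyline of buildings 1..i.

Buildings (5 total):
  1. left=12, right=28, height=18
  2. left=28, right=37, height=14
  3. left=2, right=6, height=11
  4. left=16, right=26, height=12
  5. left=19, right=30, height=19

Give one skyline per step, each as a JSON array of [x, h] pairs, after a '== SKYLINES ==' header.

== SKYLINES ==
[[12,18],[28,0]]
[[12,18],[28,14],[37,0]]
[[2,11],[6,0],[12,18],[28,14],[37,0]]
[[2,11],[6,0],[12,18],[28,14],[37,0]]
[[2,11],[6,0],[12,18],[19,19],[30,14],[37,0]]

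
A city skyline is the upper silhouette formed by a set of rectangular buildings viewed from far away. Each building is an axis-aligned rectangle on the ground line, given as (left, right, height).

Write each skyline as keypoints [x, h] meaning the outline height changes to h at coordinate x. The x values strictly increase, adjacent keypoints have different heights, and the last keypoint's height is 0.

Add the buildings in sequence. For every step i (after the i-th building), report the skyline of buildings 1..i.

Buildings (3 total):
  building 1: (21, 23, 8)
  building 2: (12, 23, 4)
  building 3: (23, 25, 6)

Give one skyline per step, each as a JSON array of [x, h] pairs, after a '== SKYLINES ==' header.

== SKYLINES ==
[[21,8],[23,0]]
[[12,4],[21,8],[23,0]]
[[12,4],[21,8],[23,6],[25,0]]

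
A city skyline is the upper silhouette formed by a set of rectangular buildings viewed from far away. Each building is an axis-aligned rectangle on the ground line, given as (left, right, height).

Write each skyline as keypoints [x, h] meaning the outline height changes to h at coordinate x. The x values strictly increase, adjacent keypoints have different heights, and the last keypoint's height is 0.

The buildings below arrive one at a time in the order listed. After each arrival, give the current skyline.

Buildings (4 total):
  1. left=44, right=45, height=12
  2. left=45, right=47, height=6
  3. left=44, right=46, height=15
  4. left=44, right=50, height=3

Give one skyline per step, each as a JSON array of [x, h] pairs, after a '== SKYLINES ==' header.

== SKYLINES ==
[[44,12],[45,0]]
[[44,12],[45,6],[47,0]]
[[44,15],[46,6],[47,0]]
[[44,15],[46,6],[47,3],[50,0]]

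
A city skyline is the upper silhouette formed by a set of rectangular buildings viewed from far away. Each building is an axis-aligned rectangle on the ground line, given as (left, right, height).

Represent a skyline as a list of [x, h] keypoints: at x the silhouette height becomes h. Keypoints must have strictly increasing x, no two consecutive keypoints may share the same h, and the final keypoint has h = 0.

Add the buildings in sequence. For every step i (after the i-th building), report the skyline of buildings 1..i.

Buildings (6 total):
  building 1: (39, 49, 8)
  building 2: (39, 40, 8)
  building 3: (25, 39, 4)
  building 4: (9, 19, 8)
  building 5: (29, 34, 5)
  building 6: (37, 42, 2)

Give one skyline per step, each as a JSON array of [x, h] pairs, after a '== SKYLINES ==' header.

== SKYLINES ==
[[39,8],[49,0]]
[[39,8],[49,0]]
[[25,4],[39,8],[49,0]]
[[9,8],[19,0],[25,4],[39,8],[49,0]]
[[9,8],[19,0],[25,4],[29,5],[34,4],[39,8],[49,0]]
[[9,8],[19,0],[25,4],[29,5],[34,4],[39,8],[49,0]]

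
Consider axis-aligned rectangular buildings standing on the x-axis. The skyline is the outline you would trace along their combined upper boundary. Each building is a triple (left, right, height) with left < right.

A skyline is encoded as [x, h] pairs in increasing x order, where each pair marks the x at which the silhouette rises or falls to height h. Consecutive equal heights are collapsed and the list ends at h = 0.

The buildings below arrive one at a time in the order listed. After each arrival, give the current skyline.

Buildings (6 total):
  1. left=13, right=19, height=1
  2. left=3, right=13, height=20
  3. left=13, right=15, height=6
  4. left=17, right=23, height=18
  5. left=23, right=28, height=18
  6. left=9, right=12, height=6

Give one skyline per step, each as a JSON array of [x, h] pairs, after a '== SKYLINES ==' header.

== SKYLINES ==
[[13,1],[19,0]]
[[3,20],[13,1],[19,0]]
[[3,20],[13,6],[15,1],[19,0]]
[[3,20],[13,6],[15,1],[17,18],[23,0]]
[[3,20],[13,6],[15,1],[17,18],[28,0]]
[[3,20],[13,6],[15,1],[17,18],[28,0]]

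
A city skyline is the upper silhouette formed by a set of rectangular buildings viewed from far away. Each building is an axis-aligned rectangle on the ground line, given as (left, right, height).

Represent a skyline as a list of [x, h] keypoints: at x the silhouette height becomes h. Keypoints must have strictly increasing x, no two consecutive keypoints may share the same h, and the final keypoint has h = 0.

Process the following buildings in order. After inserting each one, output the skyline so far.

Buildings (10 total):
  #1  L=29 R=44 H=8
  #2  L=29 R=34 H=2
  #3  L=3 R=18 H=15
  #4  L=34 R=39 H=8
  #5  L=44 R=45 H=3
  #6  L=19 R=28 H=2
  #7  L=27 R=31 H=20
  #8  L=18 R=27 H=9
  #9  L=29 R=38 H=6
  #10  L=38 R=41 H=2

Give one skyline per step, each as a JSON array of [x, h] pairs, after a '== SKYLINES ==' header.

== SKYLINES ==
[[29,8],[44,0]]
[[29,8],[44,0]]
[[3,15],[18,0],[29,8],[44,0]]
[[3,15],[18,0],[29,8],[44,0]]
[[3,15],[18,0],[29,8],[44,3],[45,0]]
[[3,15],[18,0],[19,2],[28,0],[29,8],[44,3],[45,0]]
[[3,15],[18,0],[19,2],[27,20],[31,8],[44,3],[45,0]]
[[3,15],[18,9],[27,20],[31,8],[44,3],[45,0]]
[[3,15],[18,9],[27,20],[31,8],[44,3],[45,0]]
[[3,15],[18,9],[27,20],[31,8],[44,3],[45,0]]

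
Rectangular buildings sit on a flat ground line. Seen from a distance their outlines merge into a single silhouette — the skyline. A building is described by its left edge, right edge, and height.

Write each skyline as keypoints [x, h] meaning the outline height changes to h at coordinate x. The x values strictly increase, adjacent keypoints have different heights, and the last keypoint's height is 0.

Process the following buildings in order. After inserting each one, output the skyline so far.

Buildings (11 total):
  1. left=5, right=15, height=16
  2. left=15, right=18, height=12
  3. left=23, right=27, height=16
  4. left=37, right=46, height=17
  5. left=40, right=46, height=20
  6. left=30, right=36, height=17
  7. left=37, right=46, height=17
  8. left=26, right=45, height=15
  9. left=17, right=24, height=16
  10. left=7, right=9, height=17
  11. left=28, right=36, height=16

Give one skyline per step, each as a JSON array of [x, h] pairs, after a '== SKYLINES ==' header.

== SKYLINES ==
[[5,16],[15,0]]
[[5,16],[15,12],[18,0]]
[[5,16],[15,12],[18,0],[23,16],[27,0]]
[[5,16],[15,12],[18,0],[23,16],[27,0],[37,17],[46,0]]
[[5,16],[15,12],[18,0],[23,16],[27,0],[37,17],[40,20],[46,0]]
[[5,16],[15,12],[18,0],[23,16],[27,0],[30,17],[36,0],[37,17],[40,20],[46,0]]
[[5,16],[15,12],[18,0],[23,16],[27,0],[30,17],[36,0],[37,17],[40,20],[46,0]]
[[5,16],[15,12],[18,0],[23,16],[27,15],[30,17],[36,15],[37,17],[40,20],[46,0]]
[[5,16],[15,12],[17,16],[27,15],[30,17],[36,15],[37,17],[40,20],[46,0]]
[[5,16],[7,17],[9,16],[15,12],[17,16],[27,15],[30,17],[36,15],[37,17],[40,20],[46,0]]
[[5,16],[7,17],[9,16],[15,12],[17,16],[27,15],[28,16],[30,17],[36,15],[37,17],[40,20],[46,0]]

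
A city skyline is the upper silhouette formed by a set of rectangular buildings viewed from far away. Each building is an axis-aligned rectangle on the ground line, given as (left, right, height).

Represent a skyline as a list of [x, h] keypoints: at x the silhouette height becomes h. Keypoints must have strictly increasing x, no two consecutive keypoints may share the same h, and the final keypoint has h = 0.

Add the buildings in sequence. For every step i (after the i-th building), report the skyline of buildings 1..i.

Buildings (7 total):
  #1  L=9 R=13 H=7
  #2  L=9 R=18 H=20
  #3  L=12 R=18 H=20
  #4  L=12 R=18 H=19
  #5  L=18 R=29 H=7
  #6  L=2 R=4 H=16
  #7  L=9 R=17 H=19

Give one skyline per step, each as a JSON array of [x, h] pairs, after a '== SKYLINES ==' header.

== SKYLINES ==
[[9,7],[13,0]]
[[9,20],[18,0]]
[[9,20],[18,0]]
[[9,20],[18,0]]
[[9,20],[18,7],[29,0]]
[[2,16],[4,0],[9,20],[18,7],[29,0]]
[[2,16],[4,0],[9,20],[18,7],[29,0]]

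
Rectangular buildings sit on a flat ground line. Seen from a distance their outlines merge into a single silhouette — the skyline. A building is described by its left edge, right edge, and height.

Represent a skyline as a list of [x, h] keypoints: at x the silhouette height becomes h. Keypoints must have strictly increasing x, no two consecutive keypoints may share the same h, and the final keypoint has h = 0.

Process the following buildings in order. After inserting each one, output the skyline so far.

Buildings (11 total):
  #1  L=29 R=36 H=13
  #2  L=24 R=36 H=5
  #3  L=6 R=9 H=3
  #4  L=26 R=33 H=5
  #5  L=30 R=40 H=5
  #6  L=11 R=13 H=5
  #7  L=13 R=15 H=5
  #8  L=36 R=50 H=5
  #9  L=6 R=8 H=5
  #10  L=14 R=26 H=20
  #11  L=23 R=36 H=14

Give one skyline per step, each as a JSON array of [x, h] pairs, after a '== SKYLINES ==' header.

== SKYLINES ==
[[29,13],[36,0]]
[[24,5],[29,13],[36,0]]
[[6,3],[9,0],[24,5],[29,13],[36,0]]
[[6,3],[9,0],[24,5],[29,13],[36,0]]
[[6,3],[9,0],[24,5],[29,13],[36,5],[40,0]]
[[6,3],[9,0],[11,5],[13,0],[24,5],[29,13],[36,5],[40,0]]
[[6,3],[9,0],[11,5],[15,0],[24,5],[29,13],[36,5],[40,0]]
[[6,3],[9,0],[11,5],[15,0],[24,5],[29,13],[36,5],[50,0]]
[[6,5],[8,3],[9,0],[11,5],[15,0],[24,5],[29,13],[36,5],[50,0]]
[[6,5],[8,3],[9,0],[11,5],[14,20],[26,5],[29,13],[36,5],[50,0]]
[[6,5],[8,3],[9,0],[11,5],[14,20],[26,14],[36,5],[50,0]]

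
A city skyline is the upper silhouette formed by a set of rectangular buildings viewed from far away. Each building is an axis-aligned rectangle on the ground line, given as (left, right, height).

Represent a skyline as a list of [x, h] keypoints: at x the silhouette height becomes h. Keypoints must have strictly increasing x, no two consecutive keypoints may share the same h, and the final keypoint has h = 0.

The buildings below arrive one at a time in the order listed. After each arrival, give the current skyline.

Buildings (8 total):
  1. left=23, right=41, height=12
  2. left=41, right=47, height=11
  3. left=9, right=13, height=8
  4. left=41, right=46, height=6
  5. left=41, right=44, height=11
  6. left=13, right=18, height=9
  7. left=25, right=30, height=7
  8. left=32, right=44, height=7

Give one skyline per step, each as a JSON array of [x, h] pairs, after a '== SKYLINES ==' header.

== SKYLINES ==
[[23,12],[41,0]]
[[23,12],[41,11],[47,0]]
[[9,8],[13,0],[23,12],[41,11],[47,0]]
[[9,8],[13,0],[23,12],[41,11],[47,0]]
[[9,8],[13,0],[23,12],[41,11],[47,0]]
[[9,8],[13,9],[18,0],[23,12],[41,11],[47,0]]
[[9,8],[13,9],[18,0],[23,12],[41,11],[47,0]]
[[9,8],[13,9],[18,0],[23,12],[41,11],[47,0]]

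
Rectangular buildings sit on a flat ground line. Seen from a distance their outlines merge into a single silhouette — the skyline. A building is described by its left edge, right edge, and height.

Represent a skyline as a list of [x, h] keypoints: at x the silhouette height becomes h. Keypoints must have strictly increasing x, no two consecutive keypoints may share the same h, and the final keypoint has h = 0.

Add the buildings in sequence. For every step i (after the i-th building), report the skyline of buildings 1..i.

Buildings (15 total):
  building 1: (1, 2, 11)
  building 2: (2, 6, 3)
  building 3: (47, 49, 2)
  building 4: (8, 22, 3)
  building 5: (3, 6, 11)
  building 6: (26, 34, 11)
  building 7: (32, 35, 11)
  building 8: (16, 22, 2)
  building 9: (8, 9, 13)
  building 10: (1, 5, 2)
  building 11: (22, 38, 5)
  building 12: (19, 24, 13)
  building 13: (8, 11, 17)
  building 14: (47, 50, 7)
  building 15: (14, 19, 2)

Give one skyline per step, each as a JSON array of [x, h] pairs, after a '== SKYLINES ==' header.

== SKYLINES ==
[[1,11],[2,0]]
[[1,11],[2,3],[6,0]]
[[1,11],[2,3],[6,0],[47,2],[49,0]]
[[1,11],[2,3],[6,0],[8,3],[22,0],[47,2],[49,0]]
[[1,11],[2,3],[3,11],[6,0],[8,3],[22,0],[47,2],[49,0]]
[[1,11],[2,3],[3,11],[6,0],[8,3],[22,0],[26,11],[34,0],[47,2],[49,0]]
[[1,11],[2,3],[3,11],[6,0],[8,3],[22,0],[26,11],[35,0],[47,2],[49,0]]
[[1,11],[2,3],[3,11],[6,0],[8,3],[22,0],[26,11],[35,0],[47,2],[49,0]]
[[1,11],[2,3],[3,11],[6,0],[8,13],[9,3],[22,0],[26,11],[35,0],[47,2],[49,0]]
[[1,11],[2,3],[3,11],[6,0],[8,13],[9,3],[22,0],[26,11],[35,0],[47,2],[49,0]]
[[1,11],[2,3],[3,11],[6,0],[8,13],[9,3],[22,5],[26,11],[35,5],[38,0],[47,2],[49,0]]
[[1,11],[2,3],[3,11],[6,0],[8,13],[9,3],[19,13],[24,5],[26,11],[35,5],[38,0],[47,2],[49,0]]
[[1,11],[2,3],[3,11],[6,0],[8,17],[11,3],[19,13],[24,5],[26,11],[35,5],[38,0],[47,2],[49,0]]
[[1,11],[2,3],[3,11],[6,0],[8,17],[11,3],[19,13],[24,5],[26,11],[35,5],[38,0],[47,7],[50,0]]
[[1,11],[2,3],[3,11],[6,0],[8,17],[11,3],[19,13],[24,5],[26,11],[35,5],[38,0],[47,7],[50,0]]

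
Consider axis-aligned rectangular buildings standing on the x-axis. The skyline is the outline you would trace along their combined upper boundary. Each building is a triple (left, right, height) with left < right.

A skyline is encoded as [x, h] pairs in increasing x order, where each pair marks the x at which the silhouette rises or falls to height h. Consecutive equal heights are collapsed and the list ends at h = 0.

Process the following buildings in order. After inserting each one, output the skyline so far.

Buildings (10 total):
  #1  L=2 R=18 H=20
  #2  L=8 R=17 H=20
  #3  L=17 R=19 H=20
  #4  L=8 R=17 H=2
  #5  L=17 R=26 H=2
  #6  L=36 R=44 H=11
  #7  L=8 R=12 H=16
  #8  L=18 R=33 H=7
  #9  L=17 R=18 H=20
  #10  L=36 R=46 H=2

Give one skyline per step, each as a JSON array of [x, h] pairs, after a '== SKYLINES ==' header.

== SKYLINES ==
[[2,20],[18,0]]
[[2,20],[18,0]]
[[2,20],[19,0]]
[[2,20],[19,0]]
[[2,20],[19,2],[26,0]]
[[2,20],[19,2],[26,0],[36,11],[44,0]]
[[2,20],[19,2],[26,0],[36,11],[44,0]]
[[2,20],[19,7],[33,0],[36,11],[44,0]]
[[2,20],[19,7],[33,0],[36,11],[44,0]]
[[2,20],[19,7],[33,0],[36,11],[44,2],[46,0]]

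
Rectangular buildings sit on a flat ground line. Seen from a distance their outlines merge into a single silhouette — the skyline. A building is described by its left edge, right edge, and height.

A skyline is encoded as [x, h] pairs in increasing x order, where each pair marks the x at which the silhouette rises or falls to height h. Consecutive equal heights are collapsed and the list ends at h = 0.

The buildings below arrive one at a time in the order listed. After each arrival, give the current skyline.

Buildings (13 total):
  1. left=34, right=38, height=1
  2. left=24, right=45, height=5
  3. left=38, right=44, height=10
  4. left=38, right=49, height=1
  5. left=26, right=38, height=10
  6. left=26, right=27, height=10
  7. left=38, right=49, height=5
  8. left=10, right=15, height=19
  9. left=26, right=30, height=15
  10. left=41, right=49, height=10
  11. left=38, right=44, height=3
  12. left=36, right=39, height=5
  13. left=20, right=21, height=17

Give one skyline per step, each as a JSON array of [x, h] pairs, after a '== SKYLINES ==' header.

== SKYLINES ==
[[34,1],[38,0]]
[[24,5],[45,0]]
[[24,5],[38,10],[44,5],[45,0]]
[[24,5],[38,10],[44,5],[45,1],[49,0]]
[[24,5],[26,10],[44,5],[45,1],[49,0]]
[[24,5],[26,10],[44,5],[45,1],[49,0]]
[[24,5],[26,10],[44,5],[49,0]]
[[10,19],[15,0],[24,5],[26,10],[44,5],[49,0]]
[[10,19],[15,0],[24,5],[26,15],[30,10],[44,5],[49,0]]
[[10,19],[15,0],[24,5],[26,15],[30,10],[49,0]]
[[10,19],[15,0],[24,5],[26,15],[30,10],[49,0]]
[[10,19],[15,0],[24,5],[26,15],[30,10],[49,0]]
[[10,19],[15,0],[20,17],[21,0],[24,5],[26,15],[30,10],[49,0]]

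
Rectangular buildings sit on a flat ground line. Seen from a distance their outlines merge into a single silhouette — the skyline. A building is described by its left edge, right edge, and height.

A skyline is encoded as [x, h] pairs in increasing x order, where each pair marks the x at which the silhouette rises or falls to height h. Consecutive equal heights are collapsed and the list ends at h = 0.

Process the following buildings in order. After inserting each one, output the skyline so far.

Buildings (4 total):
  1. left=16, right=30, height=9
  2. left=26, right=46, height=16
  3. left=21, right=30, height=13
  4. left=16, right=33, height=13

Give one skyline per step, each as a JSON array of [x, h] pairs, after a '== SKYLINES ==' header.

== SKYLINES ==
[[16,9],[30,0]]
[[16,9],[26,16],[46,0]]
[[16,9],[21,13],[26,16],[46,0]]
[[16,13],[26,16],[46,0]]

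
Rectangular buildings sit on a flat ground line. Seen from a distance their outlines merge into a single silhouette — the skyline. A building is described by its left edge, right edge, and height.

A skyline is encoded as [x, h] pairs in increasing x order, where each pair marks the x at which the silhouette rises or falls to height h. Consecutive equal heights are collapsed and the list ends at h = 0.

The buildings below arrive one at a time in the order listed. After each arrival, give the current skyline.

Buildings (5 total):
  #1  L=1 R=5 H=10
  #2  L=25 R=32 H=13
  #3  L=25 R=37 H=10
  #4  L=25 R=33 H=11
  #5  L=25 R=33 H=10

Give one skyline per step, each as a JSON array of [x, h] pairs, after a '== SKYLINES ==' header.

== SKYLINES ==
[[1,10],[5,0]]
[[1,10],[5,0],[25,13],[32,0]]
[[1,10],[5,0],[25,13],[32,10],[37,0]]
[[1,10],[5,0],[25,13],[32,11],[33,10],[37,0]]
[[1,10],[5,0],[25,13],[32,11],[33,10],[37,0]]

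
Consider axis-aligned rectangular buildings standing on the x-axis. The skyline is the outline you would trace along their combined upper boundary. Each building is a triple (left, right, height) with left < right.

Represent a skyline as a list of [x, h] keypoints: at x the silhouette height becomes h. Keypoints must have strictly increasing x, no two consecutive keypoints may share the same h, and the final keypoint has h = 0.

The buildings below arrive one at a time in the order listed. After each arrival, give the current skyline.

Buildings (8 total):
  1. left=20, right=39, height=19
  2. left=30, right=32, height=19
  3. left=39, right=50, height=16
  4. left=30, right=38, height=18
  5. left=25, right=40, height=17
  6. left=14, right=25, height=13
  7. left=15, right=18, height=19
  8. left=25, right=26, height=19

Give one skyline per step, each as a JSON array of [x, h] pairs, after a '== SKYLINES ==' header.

== SKYLINES ==
[[20,19],[39,0]]
[[20,19],[39,0]]
[[20,19],[39,16],[50,0]]
[[20,19],[39,16],[50,0]]
[[20,19],[39,17],[40,16],[50,0]]
[[14,13],[20,19],[39,17],[40,16],[50,0]]
[[14,13],[15,19],[18,13],[20,19],[39,17],[40,16],[50,0]]
[[14,13],[15,19],[18,13],[20,19],[39,17],[40,16],[50,0]]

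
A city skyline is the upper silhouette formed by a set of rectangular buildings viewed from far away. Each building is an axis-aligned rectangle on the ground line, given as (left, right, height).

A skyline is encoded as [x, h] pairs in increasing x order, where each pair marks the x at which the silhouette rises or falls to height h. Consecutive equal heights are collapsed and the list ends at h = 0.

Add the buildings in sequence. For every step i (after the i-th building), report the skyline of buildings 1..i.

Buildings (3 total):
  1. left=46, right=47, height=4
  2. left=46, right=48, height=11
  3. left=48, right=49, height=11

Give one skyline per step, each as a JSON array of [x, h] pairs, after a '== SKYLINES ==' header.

== SKYLINES ==
[[46,4],[47,0]]
[[46,11],[48,0]]
[[46,11],[49,0]]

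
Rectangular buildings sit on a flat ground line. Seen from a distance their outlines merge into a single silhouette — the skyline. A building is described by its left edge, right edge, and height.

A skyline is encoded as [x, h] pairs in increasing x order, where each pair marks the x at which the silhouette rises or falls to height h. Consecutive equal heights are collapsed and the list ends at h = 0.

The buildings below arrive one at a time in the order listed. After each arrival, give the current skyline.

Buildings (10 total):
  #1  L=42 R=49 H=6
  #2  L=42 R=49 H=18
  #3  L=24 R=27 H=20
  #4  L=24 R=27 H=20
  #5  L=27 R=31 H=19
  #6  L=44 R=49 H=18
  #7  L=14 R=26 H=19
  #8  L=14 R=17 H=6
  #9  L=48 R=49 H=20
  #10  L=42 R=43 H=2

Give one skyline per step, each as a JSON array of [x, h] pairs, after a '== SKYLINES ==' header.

== SKYLINES ==
[[42,6],[49,0]]
[[42,18],[49,0]]
[[24,20],[27,0],[42,18],[49,0]]
[[24,20],[27,0],[42,18],[49,0]]
[[24,20],[27,19],[31,0],[42,18],[49,0]]
[[24,20],[27,19],[31,0],[42,18],[49,0]]
[[14,19],[24,20],[27,19],[31,0],[42,18],[49,0]]
[[14,19],[24,20],[27,19],[31,0],[42,18],[49,0]]
[[14,19],[24,20],[27,19],[31,0],[42,18],[48,20],[49,0]]
[[14,19],[24,20],[27,19],[31,0],[42,18],[48,20],[49,0]]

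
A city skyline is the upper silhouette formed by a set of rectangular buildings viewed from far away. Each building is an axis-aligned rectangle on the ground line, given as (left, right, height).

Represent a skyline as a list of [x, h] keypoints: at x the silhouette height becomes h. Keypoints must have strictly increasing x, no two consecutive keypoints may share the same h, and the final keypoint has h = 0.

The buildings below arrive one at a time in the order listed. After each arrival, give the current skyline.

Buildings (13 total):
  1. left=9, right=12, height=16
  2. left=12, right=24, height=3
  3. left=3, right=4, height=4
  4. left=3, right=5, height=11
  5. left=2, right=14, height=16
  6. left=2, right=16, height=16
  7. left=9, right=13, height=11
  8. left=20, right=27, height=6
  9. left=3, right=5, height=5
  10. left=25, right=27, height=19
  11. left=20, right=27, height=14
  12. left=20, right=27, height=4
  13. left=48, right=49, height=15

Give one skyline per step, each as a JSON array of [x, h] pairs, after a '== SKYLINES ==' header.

== SKYLINES ==
[[9,16],[12,0]]
[[9,16],[12,3],[24,0]]
[[3,4],[4,0],[9,16],[12,3],[24,0]]
[[3,11],[5,0],[9,16],[12,3],[24,0]]
[[2,16],[14,3],[24,0]]
[[2,16],[16,3],[24,0]]
[[2,16],[16,3],[24,0]]
[[2,16],[16,3],[20,6],[27,0]]
[[2,16],[16,3],[20,6],[27,0]]
[[2,16],[16,3],[20,6],[25,19],[27,0]]
[[2,16],[16,3],[20,14],[25,19],[27,0]]
[[2,16],[16,3],[20,14],[25,19],[27,0]]
[[2,16],[16,3],[20,14],[25,19],[27,0],[48,15],[49,0]]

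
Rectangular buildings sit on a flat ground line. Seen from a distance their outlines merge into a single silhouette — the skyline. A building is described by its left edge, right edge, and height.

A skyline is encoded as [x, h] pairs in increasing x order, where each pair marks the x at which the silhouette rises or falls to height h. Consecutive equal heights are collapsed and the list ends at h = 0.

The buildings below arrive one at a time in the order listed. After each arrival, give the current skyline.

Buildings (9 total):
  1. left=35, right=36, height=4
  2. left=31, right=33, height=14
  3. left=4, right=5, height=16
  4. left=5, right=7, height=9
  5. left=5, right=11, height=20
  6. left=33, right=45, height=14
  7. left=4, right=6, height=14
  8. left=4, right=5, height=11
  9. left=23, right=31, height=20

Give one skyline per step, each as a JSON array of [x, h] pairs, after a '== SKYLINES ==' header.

== SKYLINES ==
[[35,4],[36,0]]
[[31,14],[33,0],[35,4],[36,0]]
[[4,16],[5,0],[31,14],[33,0],[35,4],[36,0]]
[[4,16],[5,9],[7,0],[31,14],[33,0],[35,4],[36,0]]
[[4,16],[5,20],[11,0],[31,14],[33,0],[35,4],[36,0]]
[[4,16],[5,20],[11,0],[31,14],[45,0]]
[[4,16],[5,20],[11,0],[31,14],[45,0]]
[[4,16],[5,20],[11,0],[31,14],[45,0]]
[[4,16],[5,20],[11,0],[23,20],[31,14],[45,0]]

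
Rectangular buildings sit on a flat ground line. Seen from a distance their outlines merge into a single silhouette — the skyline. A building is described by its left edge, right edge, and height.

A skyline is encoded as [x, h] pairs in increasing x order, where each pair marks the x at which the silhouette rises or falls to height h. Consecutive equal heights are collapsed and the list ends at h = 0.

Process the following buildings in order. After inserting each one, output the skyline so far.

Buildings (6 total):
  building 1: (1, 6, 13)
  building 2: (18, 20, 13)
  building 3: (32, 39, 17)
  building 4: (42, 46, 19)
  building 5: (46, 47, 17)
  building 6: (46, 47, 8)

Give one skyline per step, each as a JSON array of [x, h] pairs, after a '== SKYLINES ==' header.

== SKYLINES ==
[[1,13],[6,0]]
[[1,13],[6,0],[18,13],[20,0]]
[[1,13],[6,0],[18,13],[20,0],[32,17],[39,0]]
[[1,13],[6,0],[18,13],[20,0],[32,17],[39,0],[42,19],[46,0]]
[[1,13],[6,0],[18,13],[20,0],[32,17],[39,0],[42,19],[46,17],[47,0]]
[[1,13],[6,0],[18,13],[20,0],[32,17],[39,0],[42,19],[46,17],[47,0]]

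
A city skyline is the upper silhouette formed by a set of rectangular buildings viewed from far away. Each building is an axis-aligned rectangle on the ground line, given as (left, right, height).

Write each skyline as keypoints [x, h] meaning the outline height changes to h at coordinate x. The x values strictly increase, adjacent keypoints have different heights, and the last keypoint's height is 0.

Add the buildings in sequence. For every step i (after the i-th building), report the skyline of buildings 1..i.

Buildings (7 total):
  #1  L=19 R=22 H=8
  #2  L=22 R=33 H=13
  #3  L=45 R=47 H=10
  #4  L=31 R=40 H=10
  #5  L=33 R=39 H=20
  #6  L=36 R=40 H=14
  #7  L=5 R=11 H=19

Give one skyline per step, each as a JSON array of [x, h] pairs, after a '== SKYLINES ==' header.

== SKYLINES ==
[[19,8],[22,0]]
[[19,8],[22,13],[33,0]]
[[19,8],[22,13],[33,0],[45,10],[47,0]]
[[19,8],[22,13],[33,10],[40,0],[45,10],[47,0]]
[[19,8],[22,13],[33,20],[39,10],[40,0],[45,10],[47,0]]
[[19,8],[22,13],[33,20],[39,14],[40,0],[45,10],[47,0]]
[[5,19],[11,0],[19,8],[22,13],[33,20],[39,14],[40,0],[45,10],[47,0]]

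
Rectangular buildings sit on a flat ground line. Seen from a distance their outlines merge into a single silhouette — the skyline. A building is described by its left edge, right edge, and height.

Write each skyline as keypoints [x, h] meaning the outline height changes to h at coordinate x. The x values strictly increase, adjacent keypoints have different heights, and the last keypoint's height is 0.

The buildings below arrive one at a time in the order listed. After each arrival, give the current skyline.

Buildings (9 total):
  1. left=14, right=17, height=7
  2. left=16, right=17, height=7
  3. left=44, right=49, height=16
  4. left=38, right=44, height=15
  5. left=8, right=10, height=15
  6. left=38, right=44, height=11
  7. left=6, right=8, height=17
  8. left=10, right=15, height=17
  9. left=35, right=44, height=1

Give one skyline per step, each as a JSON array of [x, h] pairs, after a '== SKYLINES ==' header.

== SKYLINES ==
[[14,7],[17,0]]
[[14,7],[17,0]]
[[14,7],[17,0],[44,16],[49,0]]
[[14,7],[17,0],[38,15],[44,16],[49,0]]
[[8,15],[10,0],[14,7],[17,0],[38,15],[44,16],[49,0]]
[[8,15],[10,0],[14,7],[17,0],[38,15],[44,16],[49,0]]
[[6,17],[8,15],[10,0],[14,7],[17,0],[38,15],[44,16],[49,0]]
[[6,17],[8,15],[10,17],[15,7],[17,0],[38,15],[44,16],[49,0]]
[[6,17],[8,15],[10,17],[15,7],[17,0],[35,1],[38,15],[44,16],[49,0]]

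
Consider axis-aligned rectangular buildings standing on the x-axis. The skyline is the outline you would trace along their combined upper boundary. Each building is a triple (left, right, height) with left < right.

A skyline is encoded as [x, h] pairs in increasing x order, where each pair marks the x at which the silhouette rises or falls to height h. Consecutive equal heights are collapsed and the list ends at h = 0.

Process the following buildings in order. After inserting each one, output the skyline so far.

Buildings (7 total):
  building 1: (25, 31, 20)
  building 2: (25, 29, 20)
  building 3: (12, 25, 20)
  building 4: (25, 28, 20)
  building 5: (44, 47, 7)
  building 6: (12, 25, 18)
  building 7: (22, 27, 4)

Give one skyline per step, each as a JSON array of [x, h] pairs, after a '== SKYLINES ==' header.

== SKYLINES ==
[[25,20],[31,0]]
[[25,20],[31,0]]
[[12,20],[31,0]]
[[12,20],[31,0]]
[[12,20],[31,0],[44,7],[47,0]]
[[12,20],[31,0],[44,7],[47,0]]
[[12,20],[31,0],[44,7],[47,0]]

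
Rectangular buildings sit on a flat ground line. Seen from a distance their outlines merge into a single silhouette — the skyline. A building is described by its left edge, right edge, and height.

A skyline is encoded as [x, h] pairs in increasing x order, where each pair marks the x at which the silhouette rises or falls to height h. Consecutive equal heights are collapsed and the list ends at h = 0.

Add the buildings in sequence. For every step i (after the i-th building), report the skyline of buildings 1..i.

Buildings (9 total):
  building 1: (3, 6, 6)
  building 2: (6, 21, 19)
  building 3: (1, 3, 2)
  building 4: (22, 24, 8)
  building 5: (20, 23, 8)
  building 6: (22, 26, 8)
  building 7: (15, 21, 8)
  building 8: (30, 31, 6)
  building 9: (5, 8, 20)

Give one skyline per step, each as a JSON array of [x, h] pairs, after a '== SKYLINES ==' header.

== SKYLINES ==
[[3,6],[6,0]]
[[3,6],[6,19],[21,0]]
[[1,2],[3,6],[6,19],[21,0]]
[[1,2],[3,6],[6,19],[21,0],[22,8],[24,0]]
[[1,2],[3,6],[6,19],[21,8],[24,0]]
[[1,2],[3,6],[6,19],[21,8],[26,0]]
[[1,2],[3,6],[6,19],[21,8],[26,0]]
[[1,2],[3,6],[6,19],[21,8],[26,0],[30,6],[31,0]]
[[1,2],[3,6],[5,20],[8,19],[21,8],[26,0],[30,6],[31,0]]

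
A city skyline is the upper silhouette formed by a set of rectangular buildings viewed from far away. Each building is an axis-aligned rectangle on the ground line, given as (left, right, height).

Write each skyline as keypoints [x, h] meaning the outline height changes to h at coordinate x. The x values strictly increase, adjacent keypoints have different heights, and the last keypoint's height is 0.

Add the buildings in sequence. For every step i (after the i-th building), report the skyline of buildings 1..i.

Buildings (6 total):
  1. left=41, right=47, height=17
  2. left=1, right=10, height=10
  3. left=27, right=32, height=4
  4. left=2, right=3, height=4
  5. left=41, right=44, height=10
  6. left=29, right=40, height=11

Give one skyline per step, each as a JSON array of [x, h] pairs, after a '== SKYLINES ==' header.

== SKYLINES ==
[[41,17],[47,0]]
[[1,10],[10,0],[41,17],[47,0]]
[[1,10],[10,0],[27,4],[32,0],[41,17],[47,0]]
[[1,10],[10,0],[27,4],[32,0],[41,17],[47,0]]
[[1,10],[10,0],[27,4],[32,0],[41,17],[47,0]]
[[1,10],[10,0],[27,4],[29,11],[40,0],[41,17],[47,0]]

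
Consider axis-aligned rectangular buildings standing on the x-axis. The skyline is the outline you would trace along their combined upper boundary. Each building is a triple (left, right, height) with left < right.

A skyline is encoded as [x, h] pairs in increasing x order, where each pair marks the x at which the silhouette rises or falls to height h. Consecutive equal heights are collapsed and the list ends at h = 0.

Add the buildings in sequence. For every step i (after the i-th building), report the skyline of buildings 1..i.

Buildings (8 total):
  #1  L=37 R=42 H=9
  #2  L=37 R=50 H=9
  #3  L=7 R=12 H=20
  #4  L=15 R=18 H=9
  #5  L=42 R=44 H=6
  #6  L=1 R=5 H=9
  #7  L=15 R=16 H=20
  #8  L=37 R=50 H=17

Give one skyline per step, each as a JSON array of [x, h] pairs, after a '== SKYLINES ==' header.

== SKYLINES ==
[[37,9],[42,0]]
[[37,9],[50,0]]
[[7,20],[12,0],[37,9],[50,0]]
[[7,20],[12,0],[15,9],[18,0],[37,9],[50,0]]
[[7,20],[12,0],[15,9],[18,0],[37,9],[50,0]]
[[1,9],[5,0],[7,20],[12,0],[15,9],[18,0],[37,9],[50,0]]
[[1,9],[5,0],[7,20],[12,0],[15,20],[16,9],[18,0],[37,9],[50,0]]
[[1,9],[5,0],[7,20],[12,0],[15,20],[16,9],[18,0],[37,17],[50,0]]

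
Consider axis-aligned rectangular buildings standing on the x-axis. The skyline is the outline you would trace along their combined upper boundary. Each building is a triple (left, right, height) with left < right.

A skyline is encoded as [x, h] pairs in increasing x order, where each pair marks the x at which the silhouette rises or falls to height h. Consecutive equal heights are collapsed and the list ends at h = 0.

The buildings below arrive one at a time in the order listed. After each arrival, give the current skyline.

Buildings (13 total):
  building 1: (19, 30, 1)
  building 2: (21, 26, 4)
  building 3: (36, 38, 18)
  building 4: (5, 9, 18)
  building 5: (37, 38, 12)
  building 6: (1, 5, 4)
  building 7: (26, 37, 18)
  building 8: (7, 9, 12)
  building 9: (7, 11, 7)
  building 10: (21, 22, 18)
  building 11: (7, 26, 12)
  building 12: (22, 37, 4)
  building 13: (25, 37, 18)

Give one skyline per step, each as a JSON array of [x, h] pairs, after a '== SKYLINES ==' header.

== SKYLINES ==
[[19,1],[30,0]]
[[19,1],[21,4],[26,1],[30,0]]
[[19,1],[21,4],[26,1],[30,0],[36,18],[38,0]]
[[5,18],[9,0],[19,1],[21,4],[26,1],[30,0],[36,18],[38,0]]
[[5,18],[9,0],[19,1],[21,4],[26,1],[30,0],[36,18],[38,0]]
[[1,4],[5,18],[9,0],[19,1],[21,4],[26,1],[30,0],[36,18],[38,0]]
[[1,4],[5,18],[9,0],[19,1],[21,4],[26,18],[38,0]]
[[1,4],[5,18],[9,0],[19,1],[21,4],[26,18],[38,0]]
[[1,4],[5,18],[9,7],[11,0],[19,1],[21,4],[26,18],[38,0]]
[[1,4],[5,18],[9,7],[11,0],[19,1],[21,18],[22,4],[26,18],[38,0]]
[[1,4],[5,18],[9,12],[21,18],[22,12],[26,18],[38,0]]
[[1,4],[5,18],[9,12],[21,18],[22,12],[26,18],[38,0]]
[[1,4],[5,18],[9,12],[21,18],[22,12],[25,18],[38,0]]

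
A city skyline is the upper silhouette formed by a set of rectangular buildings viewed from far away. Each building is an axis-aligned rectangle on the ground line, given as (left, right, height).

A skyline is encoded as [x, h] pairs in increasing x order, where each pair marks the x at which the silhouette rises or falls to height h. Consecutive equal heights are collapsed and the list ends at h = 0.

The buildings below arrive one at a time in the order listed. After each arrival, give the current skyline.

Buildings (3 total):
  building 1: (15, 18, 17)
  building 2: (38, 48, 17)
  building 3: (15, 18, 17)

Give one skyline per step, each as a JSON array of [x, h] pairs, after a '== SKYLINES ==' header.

== SKYLINES ==
[[15,17],[18,0]]
[[15,17],[18,0],[38,17],[48,0]]
[[15,17],[18,0],[38,17],[48,0]]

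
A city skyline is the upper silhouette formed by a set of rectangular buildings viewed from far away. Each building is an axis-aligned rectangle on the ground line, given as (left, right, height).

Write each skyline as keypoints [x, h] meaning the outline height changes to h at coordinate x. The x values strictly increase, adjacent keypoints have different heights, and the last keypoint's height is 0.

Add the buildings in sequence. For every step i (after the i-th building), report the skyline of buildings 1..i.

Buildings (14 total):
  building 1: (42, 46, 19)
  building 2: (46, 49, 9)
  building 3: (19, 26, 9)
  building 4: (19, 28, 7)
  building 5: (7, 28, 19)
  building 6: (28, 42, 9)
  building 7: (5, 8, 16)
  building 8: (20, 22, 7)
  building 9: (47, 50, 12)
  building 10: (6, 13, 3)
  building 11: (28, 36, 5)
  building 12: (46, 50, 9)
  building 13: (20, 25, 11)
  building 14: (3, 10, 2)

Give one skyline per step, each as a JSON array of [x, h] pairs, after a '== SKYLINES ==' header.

== SKYLINES ==
[[42,19],[46,0]]
[[42,19],[46,9],[49,0]]
[[19,9],[26,0],[42,19],[46,9],[49,0]]
[[19,9],[26,7],[28,0],[42,19],[46,9],[49,0]]
[[7,19],[28,0],[42,19],[46,9],[49,0]]
[[7,19],[28,9],[42,19],[46,9],[49,0]]
[[5,16],[7,19],[28,9],[42,19],[46,9],[49,0]]
[[5,16],[7,19],[28,9],[42,19],[46,9],[49,0]]
[[5,16],[7,19],[28,9],[42,19],[46,9],[47,12],[50,0]]
[[5,16],[7,19],[28,9],[42,19],[46,9],[47,12],[50,0]]
[[5,16],[7,19],[28,9],[42,19],[46,9],[47,12],[50,0]]
[[5,16],[7,19],[28,9],[42,19],[46,9],[47,12],[50,0]]
[[5,16],[7,19],[28,9],[42,19],[46,9],[47,12],[50,0]]
[[3,2],[5,16],[7,19],[28,9],[42,19],[46,9],[47,12],[50,0]]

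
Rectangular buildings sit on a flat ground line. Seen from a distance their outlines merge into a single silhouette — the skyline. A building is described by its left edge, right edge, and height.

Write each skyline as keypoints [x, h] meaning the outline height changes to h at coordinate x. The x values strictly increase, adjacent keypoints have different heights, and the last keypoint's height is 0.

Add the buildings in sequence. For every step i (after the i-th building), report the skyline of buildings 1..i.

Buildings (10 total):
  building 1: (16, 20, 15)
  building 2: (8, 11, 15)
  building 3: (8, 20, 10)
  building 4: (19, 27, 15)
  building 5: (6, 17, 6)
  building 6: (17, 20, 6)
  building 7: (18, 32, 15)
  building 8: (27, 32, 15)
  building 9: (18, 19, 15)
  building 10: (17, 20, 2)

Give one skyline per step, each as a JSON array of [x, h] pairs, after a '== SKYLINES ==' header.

== SKYLINES ==
[[16,15],[20,0]]
[[8,15],[11,0],[16,15],[20,0]]
[[8,15],[11,10],[16,15],[20,0]]
[[8,15],[11,10],[16,15],[27,0]]
[[6,6],[8,15],[11,10],[16,15],[27,0]]
[[6,6],[8,15],[11,10],[16,15],[27,0]]
[[6,6],[8,15],[11,10],[16,15],[32,0]]
[[6,6],[8,15],[11,10],[16,15],[32,0]]
[[6,6],[8,15],[11,10],[16,15],[32,0]]
[[6,6],[8,15],[11,10],[16,15],[32,0]]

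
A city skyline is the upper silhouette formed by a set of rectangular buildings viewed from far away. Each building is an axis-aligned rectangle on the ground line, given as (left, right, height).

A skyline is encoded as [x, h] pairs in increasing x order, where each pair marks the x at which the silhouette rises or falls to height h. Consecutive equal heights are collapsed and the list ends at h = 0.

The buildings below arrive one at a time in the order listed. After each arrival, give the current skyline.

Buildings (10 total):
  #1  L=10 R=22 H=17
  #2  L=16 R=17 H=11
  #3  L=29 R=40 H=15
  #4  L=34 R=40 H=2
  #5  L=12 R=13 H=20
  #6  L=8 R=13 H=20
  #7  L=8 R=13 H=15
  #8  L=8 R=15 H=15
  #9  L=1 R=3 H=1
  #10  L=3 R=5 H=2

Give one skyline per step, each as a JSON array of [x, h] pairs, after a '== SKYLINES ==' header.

== SKYLINES ==
[[10,17],[22,0]]
[[10,17],[22,0]]
[[10,17],[22,0],[29,15],[40,0]]
[[10,17],[22,0],[29,15],[40,0]]
[[10,17],[12,20],[13,17],[22,0],[29,15],[40,0]]
[[8,20],[13,17],[22,0],[29,15],[40,0]]
[[8,20],[13,17],[22,0],[29,15],[40,0]]
[[8,20],[13,17],[22,0],[29,15],[40,0]]
[[1,1],[3,0],[8,20],[13,17],[22,0],[29,15],[40,0]]
[[1,1],[3,2],[5,0],[8,20],[13,17],[22,0],[29,15],[40,0]]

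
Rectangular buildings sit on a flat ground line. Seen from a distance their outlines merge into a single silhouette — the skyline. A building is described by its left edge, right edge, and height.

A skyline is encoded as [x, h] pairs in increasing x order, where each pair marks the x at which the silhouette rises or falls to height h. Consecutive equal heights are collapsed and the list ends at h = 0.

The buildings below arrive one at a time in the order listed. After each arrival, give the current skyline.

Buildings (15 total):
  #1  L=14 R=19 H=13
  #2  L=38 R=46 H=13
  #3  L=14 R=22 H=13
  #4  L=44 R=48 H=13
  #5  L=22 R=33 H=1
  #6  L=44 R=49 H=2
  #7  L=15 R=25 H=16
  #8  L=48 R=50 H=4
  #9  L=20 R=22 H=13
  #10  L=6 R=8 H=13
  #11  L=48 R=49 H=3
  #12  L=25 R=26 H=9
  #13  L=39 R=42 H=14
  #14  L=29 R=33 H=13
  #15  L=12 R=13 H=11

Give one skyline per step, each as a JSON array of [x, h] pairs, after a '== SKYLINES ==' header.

== SKYLINES ==
[[14,13],[19,0]]
[[14,13],[19,0],[38,13],[46,0]]
[[14,13],[22,0],[38,13],[46,0]]
[[14,13],[22,0],[38,13],[48,0]]
[[14,13],[22,1],[33,0],[38,13],[48,0]]
[[14,13],[22,1],[33,0],[38,13],[48,2],[49,0]]
[[14,13],[15,16],[25,1],[33,0],[38,13],[48,2],[49,0]]
[[14,13],[15,16],[25,1],[33,0],[38,13],[48,4],[50,0]]
[[14,13],[15,16],[25,1],[33,0],[38,13],[48,4],[50,0]]
[[6,13],[8,0],[14,13],[15,16],[25,1],[33,0],[38,13],[48,4],[50,0]]
[[6,13],[8,0],[14,13],[15,16],[25,1],[33,0],[38,13],[48,4],[50,0]]
[[6,13],[8,0],[14,13],[15,16],[25,9],[26,1],[33,0],[38,13],[48,4],[50,0]]
[[6,13],[8,0],[14,13],[15,16],[25,9],[26,1],[33,0],[38,13],[39,14],[42,13],[48,4],[50,0]]
[[6,13],[8,0],[14,13],[15,16],[25,9],[26,1],[29,13],[33,0],[38,13],[39,14],[42,13],[48,4],[50,0]]
[[6,13],[8,0],[12,11],[13,0],[14,13],[15,16],[25,9],[26,1],[29,13],[33,0],[38,13],[39,14],[42,13],[48,4],[50,0]]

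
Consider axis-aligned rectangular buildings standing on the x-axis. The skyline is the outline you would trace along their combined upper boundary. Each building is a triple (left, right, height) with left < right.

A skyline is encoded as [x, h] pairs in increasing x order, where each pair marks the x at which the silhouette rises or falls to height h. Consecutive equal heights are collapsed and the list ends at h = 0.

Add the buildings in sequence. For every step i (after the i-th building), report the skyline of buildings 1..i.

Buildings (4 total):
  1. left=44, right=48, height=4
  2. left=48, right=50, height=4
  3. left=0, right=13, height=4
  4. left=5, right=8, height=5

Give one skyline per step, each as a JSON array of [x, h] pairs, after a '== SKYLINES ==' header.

== SKYLINES ==
[[44,4],[48,0]]
[[44,4],[50,0]]
[[0,4],[13,0],[44,4],[50,0]]
[[0,4],[5,5],[8,4],[13,0],[44,4],[50,0]]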